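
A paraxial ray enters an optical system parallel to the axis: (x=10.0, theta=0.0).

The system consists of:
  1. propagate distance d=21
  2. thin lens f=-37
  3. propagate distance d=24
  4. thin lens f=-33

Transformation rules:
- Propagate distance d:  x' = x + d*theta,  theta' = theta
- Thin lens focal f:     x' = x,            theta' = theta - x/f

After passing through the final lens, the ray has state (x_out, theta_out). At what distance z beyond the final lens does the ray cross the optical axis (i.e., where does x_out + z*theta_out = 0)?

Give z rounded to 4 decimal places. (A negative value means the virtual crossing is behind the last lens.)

Initial: x=10.0000 theta=0.0000
After 1 (propagate distance d=21): x=10.0000 theta=0.0000
After 2 (thin lens f=-37): x=10.0000 theta=10/37 (≈0.2703)
After 3 (propagate distance d=24): x=610/37 (≈16.4865) theta=10/37 (≈0.2703)
After 4 (thin lens f=-33): x=610/37 (≈16.4865) theta=940/1221 (≈0.7699)
z_focus = -x_out/theta_out = -(610/37)/(940/1221) = -2013/94 ≈ -21.4149
Rounded to 4 decimal places: z = -21.4149

Answer: -21.4149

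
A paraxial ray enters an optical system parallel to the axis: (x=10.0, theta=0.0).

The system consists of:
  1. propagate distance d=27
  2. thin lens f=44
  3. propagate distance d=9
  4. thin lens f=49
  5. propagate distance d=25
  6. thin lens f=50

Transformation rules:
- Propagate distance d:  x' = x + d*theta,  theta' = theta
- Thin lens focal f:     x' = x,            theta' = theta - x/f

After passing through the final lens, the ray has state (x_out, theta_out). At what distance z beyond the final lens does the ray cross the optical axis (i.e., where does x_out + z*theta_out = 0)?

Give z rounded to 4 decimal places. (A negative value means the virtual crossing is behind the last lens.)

Initial: x=10.0000 theta=0.0000
After 1 (propagate distance d=27): x=10.0000 theta=0.0000
After 2 (thin lens f=44): x=10.0000 theta=-5/22 (≈-0.2273)
After 3 (propagate distance d=9): x=175/22 (≈7.9545) theta=-5/22 (≈-0.2273)
After 4 (thin lens f=49): x=175/22 (≈7.9545) theta=-30/77 (≈-0.3896)
After 5 (propagate distance d=25): x=-25/14 (≈-1.7857) theta=-30/77 (≈-0.3896)
After 6 (thin lens f=50): x=-25/14 (≈-1.7857) theta=-109/308 (≈-0.3539)
z_focus = -x_out/theta_out = -(-25/14)/(-109/308) = -550/109 ≈ -5.0459
Rounded to 4 decimal places: z = -5.0459

Answer: -5.0459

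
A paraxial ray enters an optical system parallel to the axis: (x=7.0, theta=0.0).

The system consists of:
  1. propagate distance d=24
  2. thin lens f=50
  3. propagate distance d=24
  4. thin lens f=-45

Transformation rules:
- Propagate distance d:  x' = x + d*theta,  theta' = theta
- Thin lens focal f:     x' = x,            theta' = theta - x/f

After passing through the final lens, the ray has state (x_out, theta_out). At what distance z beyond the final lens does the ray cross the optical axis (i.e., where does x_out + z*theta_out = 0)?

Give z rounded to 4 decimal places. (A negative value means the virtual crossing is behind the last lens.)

Initial: x=7.0000 theta=0.0000
After 1 (propagate distance d=24): x=7.0000 theta=0.0000
After 2 (thin lens f=50): x=7.0000 theta=-0.1400
After 3 (propagate distance d=24): x=3.6400 theta=-0.1400
After 4 (thin lens f=-45): x=3.6400 theta=-133/2250 (≈-0.0591)
z_focus = -x_out/theta_out = -(3.6400)/(-133/2250) = 1170/19 ≈ 61.5789
Rounded to 4 decimal places: z = 61.5789

Answer: 61.5789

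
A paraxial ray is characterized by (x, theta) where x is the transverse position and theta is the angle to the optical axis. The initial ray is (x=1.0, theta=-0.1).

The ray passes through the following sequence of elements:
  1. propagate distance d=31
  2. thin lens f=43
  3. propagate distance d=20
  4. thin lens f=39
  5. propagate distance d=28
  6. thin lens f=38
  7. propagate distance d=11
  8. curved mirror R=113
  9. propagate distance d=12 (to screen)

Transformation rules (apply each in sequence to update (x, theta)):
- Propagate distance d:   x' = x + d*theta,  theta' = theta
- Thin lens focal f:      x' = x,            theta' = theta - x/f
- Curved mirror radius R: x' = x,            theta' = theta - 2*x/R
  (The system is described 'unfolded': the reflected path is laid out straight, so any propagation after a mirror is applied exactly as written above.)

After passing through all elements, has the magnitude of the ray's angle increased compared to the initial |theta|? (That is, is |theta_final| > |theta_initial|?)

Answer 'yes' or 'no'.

Initial: x=1.0000 theta=-0.1000
After 1 (propagate distance d=31): x=-2.1000 theta=-0.1000
After 2 (thin lens f=43): x=-2.1000 theta=-11/215 (≈-0.0512)
After 3 (propagate distance d=20): x=-1343/430 (≈-3.1233) theta=-11/215 (≈-0.0512)
After 4 (thin lens f=39): x=-1343/430 (≈-3.1233) theta=97/3354 (≈0.0289)
After 5 (propagate distance d=28): x=-38797/16770 (≈-2.3135) theta=97/3354 (≈0.0289)
After 6 (thin lens f=38): x=-38797/16770 (≈-2.3135) theta=57227/637260 (≈0.0898)
After 7 (propagate distance d=11): x=-844789/637260 (≈-1.3257) theta=57227/637260 (≈0.0898)
After 8 (curved mirror R=113): x=-844789/637260 (≈-1.3257) theta=2718743/24003460 (≈0.1133)
After 9 (propagate distance d=12 (to screen)): x=2413591/72010380 (≈0.0335) theta=2718743/24003460 (≈0.1133)
|theta_initial|=0.1000 |theta_final|=2718743/24003460 (≈0.1133) -> increased

Answer: yes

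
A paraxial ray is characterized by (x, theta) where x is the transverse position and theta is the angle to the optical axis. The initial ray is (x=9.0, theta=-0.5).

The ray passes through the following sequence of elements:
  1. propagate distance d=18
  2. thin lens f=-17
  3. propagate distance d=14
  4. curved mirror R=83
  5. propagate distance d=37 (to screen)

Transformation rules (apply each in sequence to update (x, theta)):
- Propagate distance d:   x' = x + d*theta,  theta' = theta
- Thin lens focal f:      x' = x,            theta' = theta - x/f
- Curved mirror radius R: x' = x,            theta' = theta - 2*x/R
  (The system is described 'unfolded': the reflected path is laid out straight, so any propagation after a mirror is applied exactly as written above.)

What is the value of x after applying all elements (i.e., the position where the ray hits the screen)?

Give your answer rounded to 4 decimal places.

Answer: -19.2590

Derivation:
Initial: x=9.0000 theta=-0.5000
After 1 (propagate distance d=18): x=0.0000 theta=-0.5000
After 2 (thin lens f=-17): x=0.0000 theta=-0.5000
After 3 (propagate distance d=14): x=-7.0000 theta=-0.5000
After 4 (curved mirror R=83): x=-7.0000 theta=-55/166 (≈-0.3313)
After 5 (propagate distance d=37 (to screen)): x=-3197/166 (≈-19.2590) theta=-55/166 (≈-0.3313)
Rounded to 4 decimal places: x = -19.2590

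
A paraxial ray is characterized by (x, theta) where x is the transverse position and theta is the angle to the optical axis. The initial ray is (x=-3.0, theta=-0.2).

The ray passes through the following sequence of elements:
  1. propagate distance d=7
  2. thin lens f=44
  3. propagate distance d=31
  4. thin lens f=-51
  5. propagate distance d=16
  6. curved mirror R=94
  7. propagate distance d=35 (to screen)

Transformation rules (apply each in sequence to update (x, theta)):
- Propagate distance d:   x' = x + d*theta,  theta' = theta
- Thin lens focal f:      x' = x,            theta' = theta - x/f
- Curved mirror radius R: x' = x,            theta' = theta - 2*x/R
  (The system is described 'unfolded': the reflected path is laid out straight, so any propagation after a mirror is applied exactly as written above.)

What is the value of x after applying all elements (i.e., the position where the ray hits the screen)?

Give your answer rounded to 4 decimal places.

Answer: -11.5712

Derivation:
Initial: x=-3.0000 theta=-0.2000
After 1 (propagate distance d=7): x=-4.4000 theta=-0.2000
After 2 (thin lens f=44): x=-4.4000 theta=-0.1000
After 3 (propagate distance d=31): x=-7.5000 theta=-0.1000
After 4 (thin lens f=-51): x=-7.5000 theta=-21/85 (≈-0.2471)
After 5 (propagate distance d=16): x=-1947/170 (≈-11.4529) theta=-21/85 (≈-0.2471)
After 6 (curved mirror R=94): x=-1947/170 (≈-11.4529) theta=-27/7990 (≈-0.0034)
After 7 (propagate distance d=35 (to screen)): x=-46227/3995 (≈-11.5712) theta=-27/7990 (≈-0.0034)
Rounded to 4 decimal places: x = -11.5712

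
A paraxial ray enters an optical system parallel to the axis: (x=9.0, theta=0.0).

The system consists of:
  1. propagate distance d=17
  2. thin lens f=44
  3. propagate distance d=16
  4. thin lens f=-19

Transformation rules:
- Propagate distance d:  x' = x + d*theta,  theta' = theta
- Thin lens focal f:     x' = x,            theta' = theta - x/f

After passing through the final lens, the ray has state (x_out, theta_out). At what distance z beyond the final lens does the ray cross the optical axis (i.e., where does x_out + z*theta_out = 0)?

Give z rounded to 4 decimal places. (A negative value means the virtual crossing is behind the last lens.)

Answer: -59.1111

Derivation:
Initial: x=9.0000 theta=0.0000
After 1 (propagate distance d=17): x=9.0000 theta=0.0000
After 2 (thin lens f=44): x=9.0000 theta=-9/44 (≈-0.2045)
After 3 (propagate distance d=16): x=63/11 (≈5.7273) theta=-9/44 (≈-0.2045)
After 4 (thin lens f=-19): x=63/11 (≈5.7273) theta=81/836 (≈0.0969)
z_focus = -x_out/theta_out = -(63/11)/(81/836) = -532/9 ≈ -59.1111
Rounded to 4 decimal places: z = -59.1111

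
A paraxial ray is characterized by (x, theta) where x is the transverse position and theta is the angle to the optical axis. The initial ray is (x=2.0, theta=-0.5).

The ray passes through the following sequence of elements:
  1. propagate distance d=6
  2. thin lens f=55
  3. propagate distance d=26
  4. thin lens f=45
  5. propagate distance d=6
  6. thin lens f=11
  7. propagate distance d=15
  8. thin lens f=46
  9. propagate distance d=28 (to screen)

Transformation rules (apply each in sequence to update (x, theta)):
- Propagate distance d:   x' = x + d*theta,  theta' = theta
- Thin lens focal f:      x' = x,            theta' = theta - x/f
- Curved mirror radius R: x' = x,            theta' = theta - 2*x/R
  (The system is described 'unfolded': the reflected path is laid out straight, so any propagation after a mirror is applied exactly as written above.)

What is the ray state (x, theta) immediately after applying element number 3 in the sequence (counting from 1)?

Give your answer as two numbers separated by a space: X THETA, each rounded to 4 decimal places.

Answer: -13.5273 -0.4818

Derivation:
Initial: x=2.0000 theta=-0.5000
After 1 (propagate distance d=6): x=-1.0000 theta=-0.5000
After 2 (thin lens f=55): x=-1.0000 theta=-53/110 (≈-0.4818)
After 3 (propagate distance d=26): x=-744/55 (≈-13.5273) theta=-53/110 (≈-0.4818)
Rounded to 4 decimal places: x = -13.5273, theta = -0.4818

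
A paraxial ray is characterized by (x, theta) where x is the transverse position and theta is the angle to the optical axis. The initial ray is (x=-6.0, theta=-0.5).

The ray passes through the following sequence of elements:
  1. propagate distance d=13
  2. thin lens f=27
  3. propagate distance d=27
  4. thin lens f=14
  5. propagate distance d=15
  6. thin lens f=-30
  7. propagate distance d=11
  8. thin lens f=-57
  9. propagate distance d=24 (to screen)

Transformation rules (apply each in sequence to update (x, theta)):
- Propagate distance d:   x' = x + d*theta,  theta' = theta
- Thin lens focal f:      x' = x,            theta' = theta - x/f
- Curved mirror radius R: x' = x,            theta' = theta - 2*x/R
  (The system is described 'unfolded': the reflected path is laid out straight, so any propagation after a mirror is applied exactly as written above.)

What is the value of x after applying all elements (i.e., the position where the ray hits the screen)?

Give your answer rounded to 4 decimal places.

Answer: 37.8691

Derivation:
Initial: x=-6.0000 theta=-0.5000
After 1 (propagate distance d=13): x=-12.5000 theta=-0.5000
After 2 (thin lens f=27): x=-12.5000 theta=-1/27 (≈-0.0370)
After 3 (propagate distance d=27): x=-13.5000 theta=-1/27 (≈-0.0370)
After 4 (thin lens f=14): x=-13.5000 theta=701/756 (≈0.9272)
After 5 (propagate distance d=15): x=103/252 (≈0.4087) theta=701/756 (≈0.9272)
After 6 (thin lens f=-30): x=103/252 (≈0.4087) theta=2371/2520 (≈0.9409)
After 7 (propagate distance d=11): x=1291/120 (≈10.7583) theta=2371/2520 (≈0.9409)
After 8 (thin lens f=-57): x=1291/120 (≈10.7583) theta=27043/23940 (≈1.1296)
After 9 (propagate distance d=24 (to screen)): x=604391/15960 (≈37.8691) theta=27043/23940 (≈1.1296)
Rounded to 4 decimal places: x = 37.8691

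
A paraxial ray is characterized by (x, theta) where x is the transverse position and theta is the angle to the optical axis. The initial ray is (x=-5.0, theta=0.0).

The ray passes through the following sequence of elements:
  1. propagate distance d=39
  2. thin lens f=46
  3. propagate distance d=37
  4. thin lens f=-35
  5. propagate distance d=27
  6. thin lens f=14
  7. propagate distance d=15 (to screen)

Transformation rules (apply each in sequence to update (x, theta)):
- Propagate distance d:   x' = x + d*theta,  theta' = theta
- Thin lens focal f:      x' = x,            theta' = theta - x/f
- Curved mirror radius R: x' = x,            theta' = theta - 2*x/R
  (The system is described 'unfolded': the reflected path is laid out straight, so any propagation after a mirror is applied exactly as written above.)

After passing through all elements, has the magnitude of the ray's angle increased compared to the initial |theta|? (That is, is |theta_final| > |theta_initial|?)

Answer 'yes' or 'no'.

Initial: x=-5.0000 theta=0.0000
After 1 (propagate distance d=39): x=-5.0000 theta=0.0000
After 2 (thin lens f=46): x=-5.0000 theta=5/46 (≈0.1087)
After 3 (propagate distance d=37): x=-45/46 (≈-0.9783) theta=5/46 (≈0.1087)
After 4 (thin lens f=-35): x=-45/46 (≈-0.9783) theta=13/161 (≈0.0807)
After 5 (propagate distance d=27): x=387/322 (≈1.2019) theta=13/161 (≈0.0807)
After 6 (thin lens f=14): x=387/322 (≈1.2019) theta=-1/196 (≈-0.0051)
After 7 (propagate distance d=15 (to screen)): x=5073/4508 (≈1.1253) theta=-1/196 (≈-0.0051)
|theta_initial|=0.0000 |theta_final|=1/196 (≈0.0051) -> increased

Answer: yes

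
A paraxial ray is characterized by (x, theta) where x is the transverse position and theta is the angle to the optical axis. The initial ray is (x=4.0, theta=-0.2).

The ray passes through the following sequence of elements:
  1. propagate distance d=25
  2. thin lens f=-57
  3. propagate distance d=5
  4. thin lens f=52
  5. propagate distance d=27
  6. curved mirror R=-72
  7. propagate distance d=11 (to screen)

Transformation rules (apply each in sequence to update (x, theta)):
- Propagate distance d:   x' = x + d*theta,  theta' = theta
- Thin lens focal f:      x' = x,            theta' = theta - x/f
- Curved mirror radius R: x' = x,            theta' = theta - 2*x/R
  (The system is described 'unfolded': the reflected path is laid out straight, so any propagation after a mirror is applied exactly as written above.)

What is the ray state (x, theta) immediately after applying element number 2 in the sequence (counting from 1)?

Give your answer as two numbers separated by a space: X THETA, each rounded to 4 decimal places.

Initial: x=4.0000 theta=-0.2000
After 1 (propagate distance d=25): x=-1.0000 theta=-0.2000
After 2 (thin lens f=-57): x=-1.0000 theta=-62/285 (≈-0.2175)
Rounded to 4 decimal places: x = -1.0000, theta = -0.2175

Answer: -1.0000 -0.2175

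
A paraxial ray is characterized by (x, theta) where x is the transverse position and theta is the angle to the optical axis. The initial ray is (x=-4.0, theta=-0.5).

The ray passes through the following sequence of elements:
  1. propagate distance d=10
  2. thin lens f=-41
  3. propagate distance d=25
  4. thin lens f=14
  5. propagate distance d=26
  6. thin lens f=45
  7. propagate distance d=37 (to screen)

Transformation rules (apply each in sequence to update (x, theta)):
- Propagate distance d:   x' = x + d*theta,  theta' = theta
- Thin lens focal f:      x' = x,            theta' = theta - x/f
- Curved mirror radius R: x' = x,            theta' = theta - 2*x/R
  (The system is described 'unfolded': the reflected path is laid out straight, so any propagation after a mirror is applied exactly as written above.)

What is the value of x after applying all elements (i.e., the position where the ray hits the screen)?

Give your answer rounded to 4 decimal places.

Initial: x=-4.0000 theta=-0.5000
After 1 (propagate distance d=10): x=-9.0000 theta=-0.5000
After 2 (thin lens f=-41): x=-9.0000 theta=-59/82 (≈-0.7195)
After 3 (propagate distance d=25): x=-2213/82 (≈-26.9878) theta=-59/82 (≈-0.7195)
After 4 (thin lens f=14): x=-2213/82 (≈-26.9878) theta=1387/1148 (≈1.2082)
After 5 (propagate distance d=26): x=1270/287 (≈4.4251) theta=1387/1148 (≈1.2082)
After 6 (thin lens f=45): x=1270/287 (≈4.4251) theta=11467/10332 (≈1.1099)
After 7 (propagate distance d=37 (to screen)): x=469999/10332 (≈45.4896) theta=11467/10332 (≈1.1099)
Rounded to 4 decimal places: x = 45.4896

Answer: 45.4896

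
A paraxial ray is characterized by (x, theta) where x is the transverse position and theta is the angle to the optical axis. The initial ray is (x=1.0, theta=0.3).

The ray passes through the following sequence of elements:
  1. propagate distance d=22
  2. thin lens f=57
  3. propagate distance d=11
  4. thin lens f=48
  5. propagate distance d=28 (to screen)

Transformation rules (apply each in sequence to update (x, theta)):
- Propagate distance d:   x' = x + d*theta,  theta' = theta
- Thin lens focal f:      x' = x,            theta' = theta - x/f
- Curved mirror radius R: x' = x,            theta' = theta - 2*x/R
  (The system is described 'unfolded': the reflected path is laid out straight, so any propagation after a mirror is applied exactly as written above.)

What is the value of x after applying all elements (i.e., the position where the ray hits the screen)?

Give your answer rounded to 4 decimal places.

Answer: 8.5972

Derivation:
Initial: x=1.0000 theta=0.3000
After 1 (propagate distance d=22): x=7.6000 theta=0.3000
After 2 (thin lens f=57): x=7.6000 theta=1/6 (≈0.1667)
After 3 (propagate distance d=11): x=283/30 (≈9.4333) theta=1/6 (≈0.1667)
After 4 (thin lens f=48): x=283/30 (≈9.4333) theta=-43/1440 (≈-0.0299)
After 5 (propagate distance d=28 (to screen)): x=619/72 (≈8.5972) theta=-43/1440 (≈-0.0299)
Rounded to 4 decimal places: x = 8.5972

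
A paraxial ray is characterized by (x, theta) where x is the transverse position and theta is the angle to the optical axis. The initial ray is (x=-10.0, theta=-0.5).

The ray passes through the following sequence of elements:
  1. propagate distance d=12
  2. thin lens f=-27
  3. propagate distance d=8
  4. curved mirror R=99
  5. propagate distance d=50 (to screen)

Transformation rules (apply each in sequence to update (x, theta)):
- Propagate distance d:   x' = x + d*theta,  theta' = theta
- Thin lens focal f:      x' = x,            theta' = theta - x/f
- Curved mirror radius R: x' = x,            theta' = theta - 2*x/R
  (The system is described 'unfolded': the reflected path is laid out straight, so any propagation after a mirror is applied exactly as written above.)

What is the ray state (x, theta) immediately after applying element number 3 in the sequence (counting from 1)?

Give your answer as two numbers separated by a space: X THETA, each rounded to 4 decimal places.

Answer: -24.7407 -1.0926

Derivation:
Initial: x=-10.0000 theta=-0.5000
After 1 (propagate distance d=12): x=-16.0000 theta=-0.5000
After 2 (thin lens f=-27): x=-16.0000 theta=-59/54 (≈-1.0926)
After 3 (propagate distance d=8): x=-668/27 (≈-24.7407) theta=-59/54 (≈-1.0926)
Rounded to 4 decimal places: x = -24.7407, theta = -1.0926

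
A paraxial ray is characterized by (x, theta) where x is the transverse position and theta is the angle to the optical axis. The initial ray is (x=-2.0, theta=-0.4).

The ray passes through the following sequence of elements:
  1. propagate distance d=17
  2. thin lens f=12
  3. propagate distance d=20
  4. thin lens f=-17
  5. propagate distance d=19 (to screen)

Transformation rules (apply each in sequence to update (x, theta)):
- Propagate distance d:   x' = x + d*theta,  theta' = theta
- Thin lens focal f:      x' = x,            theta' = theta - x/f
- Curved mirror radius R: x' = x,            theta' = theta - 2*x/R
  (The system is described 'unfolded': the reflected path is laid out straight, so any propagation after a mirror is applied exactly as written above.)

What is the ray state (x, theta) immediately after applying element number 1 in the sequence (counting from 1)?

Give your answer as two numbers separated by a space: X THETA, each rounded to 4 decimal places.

Initial: x=-2.0000 theta=-0.4000
After 1 (propagate distance d=17): x=-8.8000 theta=-0.4000
Rounded to 4 decimal places: x = -8.8000, theta = -0.4000

Answer: -8.8000 -0.4000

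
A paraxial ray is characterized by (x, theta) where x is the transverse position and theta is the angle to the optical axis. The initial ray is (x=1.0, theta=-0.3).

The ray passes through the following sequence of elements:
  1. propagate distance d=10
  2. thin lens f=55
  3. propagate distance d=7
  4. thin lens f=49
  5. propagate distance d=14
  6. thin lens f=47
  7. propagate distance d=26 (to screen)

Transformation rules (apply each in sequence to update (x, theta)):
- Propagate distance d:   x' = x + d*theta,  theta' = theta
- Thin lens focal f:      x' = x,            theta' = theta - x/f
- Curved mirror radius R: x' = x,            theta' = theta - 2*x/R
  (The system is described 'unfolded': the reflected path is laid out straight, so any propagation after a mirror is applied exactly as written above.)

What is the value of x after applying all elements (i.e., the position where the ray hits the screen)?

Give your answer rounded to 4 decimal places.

Answer: -7.6905

Derivation:
Initial: x=1.0000 theta=-0.3000
After 1 (propagate distance d=10): x=-2.0000 theta=-0.3000
After 2 (thin lens f=55): x=-2.0000 theta=-29/110 (≈-0.2636)
After 3 (propagate distance d=7): x=-423/110 (≈-3.8455) theta=-29/110 (≈-0.2636)
After 4 (thin lens f=49): x=-423/110 (≈-3.8455) theta=-499/2695 (≈-0.1852)
After 5 (propagate distance d=14): x=-4957/770 (≈-6.4377) theta=-499/2695 (≈-0.1852)
After 6 (thin lens f=47): x=-4957/770 (≈-6.4377) theta=-12207/253330 (≈-0.0482)
After 7 (propagate distance d=26 (to screen)): x=-389647/50666 (≈-7.6905) theta=-12207/253330 (≈-0.0482)
Rounded to 4 decimal places: x = -7.6905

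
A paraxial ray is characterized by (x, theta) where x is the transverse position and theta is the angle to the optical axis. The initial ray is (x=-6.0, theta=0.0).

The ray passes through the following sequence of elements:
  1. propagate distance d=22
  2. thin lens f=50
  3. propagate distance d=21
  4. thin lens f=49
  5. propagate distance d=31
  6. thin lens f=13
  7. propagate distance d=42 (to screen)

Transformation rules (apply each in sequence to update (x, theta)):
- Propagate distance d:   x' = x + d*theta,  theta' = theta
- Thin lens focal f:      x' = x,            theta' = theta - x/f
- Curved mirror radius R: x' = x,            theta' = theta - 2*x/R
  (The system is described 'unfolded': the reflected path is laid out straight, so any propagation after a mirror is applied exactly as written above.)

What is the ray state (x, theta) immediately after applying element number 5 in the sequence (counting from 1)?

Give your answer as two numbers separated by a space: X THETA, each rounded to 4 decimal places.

Answer: 2.4416 0.1910

Derivation:
Initial: x=-6.0000 theta=0.0000
After 1 (propagate distance d=22): x=-6.0000 theta=0.0000
After 2 (thin lens f=50): x=-6.0000 theta=0.1200
After 3 (propagate distance d=21): x=-3.4800 theta=0.1200
After 4 (thin lens f=49): x=-3.4800 theta=234/1225 (≈0.1910)
After 5 (propagate distance d=31): x=2991/1225 (≈2.4416) theta=234/1225 (≈0.1910)
Rounded to 4 decimal places: x = 2.4416, theta = 0.1910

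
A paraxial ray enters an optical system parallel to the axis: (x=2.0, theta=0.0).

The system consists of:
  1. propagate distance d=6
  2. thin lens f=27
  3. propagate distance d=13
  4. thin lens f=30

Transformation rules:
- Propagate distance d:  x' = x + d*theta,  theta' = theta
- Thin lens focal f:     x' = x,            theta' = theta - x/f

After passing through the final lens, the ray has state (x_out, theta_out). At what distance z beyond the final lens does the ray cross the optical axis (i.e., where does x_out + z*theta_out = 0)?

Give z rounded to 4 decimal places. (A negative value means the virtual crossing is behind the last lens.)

Initial: x=2.0000 theta=0.0000
After 1 (propagate distance d=6): x=2.0000 theta=0.0000
After 2 (thin lens f=27): x=2.0000 theta=-2/27 (≈-0.0741)
After 3 (propagate distance d=13): x=28/27 (≈1.0370) theta=-2/27 (≈-0.0741)
After 4 (thin lens f=30): x=28/27 (≈1.0370) theta=-44/405 (≈-0.1086)
z_focus = -x_out/theta_out = -(28/27)/(-44/405) = 105/11 ≈ 9.5455
Rounded to 4 decimal places: z = 9.5455

Answer: 9.5455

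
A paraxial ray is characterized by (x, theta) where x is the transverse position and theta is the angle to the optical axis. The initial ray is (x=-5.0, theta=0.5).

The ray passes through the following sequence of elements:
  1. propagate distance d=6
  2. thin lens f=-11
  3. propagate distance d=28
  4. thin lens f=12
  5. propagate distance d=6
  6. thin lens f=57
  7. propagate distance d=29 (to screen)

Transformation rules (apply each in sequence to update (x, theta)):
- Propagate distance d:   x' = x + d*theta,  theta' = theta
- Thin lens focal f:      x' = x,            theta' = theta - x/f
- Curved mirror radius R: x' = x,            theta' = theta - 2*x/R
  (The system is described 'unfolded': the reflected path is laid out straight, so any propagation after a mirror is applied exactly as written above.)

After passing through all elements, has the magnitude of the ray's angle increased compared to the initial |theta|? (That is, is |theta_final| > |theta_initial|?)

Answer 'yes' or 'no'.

Initial: x=-5.0000 theta=0.5000
After 1 (propagate distance d=6): x=-2.0000 theta=0.5000
After 2 (thin lens f=-11): x=-2.0000 theta=7/22 (≈0.3182)
After 3 (propagate distance d=28): x=76/11 (≈6.9091) theta=7/22 (≈0.3182)
After 4 (thin lens f=12): x=76/11 (≈6.9091) theta=-17/66 (≈-0.2576)
After 5 (propagate distance d=6): x=59/11 (≈5.3636) theta=-17/66 (≈-0.2576)
After 6 (thin lens f=57): x=59/11 (≈5.3636) theta=-147/418 (≈-0.3517)
After 7 (propagate distance d=29 (to screen)): x=-2021/418 (≈-4.8349) theta=-147/418 (≈-0.3517)
|theta_initial|=0.5000 |theta_final|=147/418 (≈0.3517) -> not increased

Answer: no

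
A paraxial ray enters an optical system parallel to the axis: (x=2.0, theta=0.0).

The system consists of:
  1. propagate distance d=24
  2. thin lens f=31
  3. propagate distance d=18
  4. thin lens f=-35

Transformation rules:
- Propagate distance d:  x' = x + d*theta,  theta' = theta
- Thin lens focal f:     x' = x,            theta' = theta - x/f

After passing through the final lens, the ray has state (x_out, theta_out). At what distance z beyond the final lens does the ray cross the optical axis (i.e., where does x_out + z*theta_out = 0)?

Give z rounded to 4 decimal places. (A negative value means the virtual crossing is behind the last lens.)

Answer: 20.6818

Derivation:
Initial: x=2.0000 theta=0.0000
After 1 (propagate distance d=24): x=2.0000 theta=0.0000
After 2 (thin lens f=31): x=2.0000 theta=-2/31 (≈-0.0645)
After 3 (propagate distance d=18): x=26/31 (≈0.8387) theta=-2/31 (≈-0.0645)
After 4 (thin lens f=-35): x=26/31 (≈0.8387) theta=-44/1085 (≈-0.0406)
z_focus = -x_out/theta_out = -(26/31)/(-44/1085) = 455/22 ≈ 20.6818
Rounded to 4 decimal places: z = 20.6818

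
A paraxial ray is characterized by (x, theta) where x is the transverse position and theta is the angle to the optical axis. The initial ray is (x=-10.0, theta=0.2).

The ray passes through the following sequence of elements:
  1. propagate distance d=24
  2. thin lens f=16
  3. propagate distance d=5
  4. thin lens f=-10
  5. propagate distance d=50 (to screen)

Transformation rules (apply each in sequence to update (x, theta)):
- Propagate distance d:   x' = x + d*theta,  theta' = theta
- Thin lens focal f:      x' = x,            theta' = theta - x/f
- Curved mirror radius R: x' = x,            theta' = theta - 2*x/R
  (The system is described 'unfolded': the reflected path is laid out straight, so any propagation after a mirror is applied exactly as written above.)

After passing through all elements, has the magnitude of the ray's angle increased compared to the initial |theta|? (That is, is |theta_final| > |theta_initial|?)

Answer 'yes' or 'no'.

Answer: yes

Derivation:
Initial: x=-10.0000 theta=0.2000
After 1 (propagate distance d=24): x=-5.2000 theta=0.2000
After 2 (thin lens f=16): x=-5.2000 theta=0.5250
After 3 (propagate distance d=5): x=-2.5750 theta=0.5250
After 4 (thin lens f=-10): x=-2.5750 theta=0.2675
After 5 (propagate distance d=50 (to screen)): x=10.8000 theta=0.2675
|theta_initial|=0.2000 |theta_final|=0.2675 -> increased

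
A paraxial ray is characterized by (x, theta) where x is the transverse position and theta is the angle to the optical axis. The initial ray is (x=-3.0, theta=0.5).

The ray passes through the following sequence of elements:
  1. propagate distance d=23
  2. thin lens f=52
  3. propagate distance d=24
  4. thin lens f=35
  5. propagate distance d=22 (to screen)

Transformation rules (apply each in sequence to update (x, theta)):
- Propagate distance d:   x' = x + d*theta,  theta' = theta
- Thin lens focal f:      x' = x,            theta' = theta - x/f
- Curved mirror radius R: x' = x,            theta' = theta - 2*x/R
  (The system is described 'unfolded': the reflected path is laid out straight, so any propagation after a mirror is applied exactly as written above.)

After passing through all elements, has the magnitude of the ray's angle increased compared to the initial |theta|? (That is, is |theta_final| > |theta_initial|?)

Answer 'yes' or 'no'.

Initial: x=-3.0000 theta=0.5000
After 1 (propagate distance d=23): x=8.5000 theta=0.5000
After 2 (thin lens f=52): x=8.5000 theta=35/104 (≈0.3365)
After 3 (propagate distance d=24): x=431/26 (≈16.5769) theta=35/104 (≈0.3365)
After 4 (thin lens f=35): x=431/26 (≈16.5769) theta=-499/3640 (≈-0.1371)
After 5 (propagate distance d=22 (to screen)): x=24681/1820 (≈13.5610) theta=-499/3640 (≈-0.1371)
|theta_initial|=0.5000 |theta_final|=499/3640 (≈0.1371) -> not increased

Answer: no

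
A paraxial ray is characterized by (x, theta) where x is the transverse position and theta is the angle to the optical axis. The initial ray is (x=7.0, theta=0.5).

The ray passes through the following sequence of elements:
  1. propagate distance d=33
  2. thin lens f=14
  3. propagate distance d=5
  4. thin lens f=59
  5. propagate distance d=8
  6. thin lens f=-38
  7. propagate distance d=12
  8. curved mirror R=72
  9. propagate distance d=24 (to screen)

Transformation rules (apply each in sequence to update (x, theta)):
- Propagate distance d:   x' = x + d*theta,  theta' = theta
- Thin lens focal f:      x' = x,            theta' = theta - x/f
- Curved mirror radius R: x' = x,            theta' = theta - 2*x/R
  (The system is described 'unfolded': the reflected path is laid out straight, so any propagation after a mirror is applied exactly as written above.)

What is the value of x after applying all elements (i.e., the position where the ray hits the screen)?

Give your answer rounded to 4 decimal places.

Answer: -35.1584

Derivation:
Initial: x=7.0000 theta=0.5000
After 1 (propagate distance d=33): x=23.5000 theta=0.5000
After 2 (thin lens f=14): x=23.5000 theta=-33/28 (≈-1.1786)
After 3 (propagate distance d=5): x=493/28 (≈17.6071) theta=-33/28 (≈-1.1786)
After 4 (thin lens f=59): x=493/28 (≈17.6071) theta=-610/413 (≈-1.4770)
After 5 (propagate distance d=8): x=9567/1652 (≈5.7912) theta=-610/413 (≈-1.4770)
After 6 (thin lens f=-38): x=9567/1652 (≈5.7912) theta=-11879/8968 (≈-1.3246)
After 7 (propagate distance d=12): x=-317145/31388 (≈-10.1040) theta=-11879/8968 (≈-1.3246)
After 8 (curved mirror R=72): x=-317145/31388 (≈-10.1040) theta=-393203/376656 (≈-1.0439)
After 9 (propagate distance d=24 (to screen)): x=-1103551/31388 (≈-35.1584) theta=-393203/376656 (≈-1.0439)
Rounded to 4 decimal places: x = -35.1584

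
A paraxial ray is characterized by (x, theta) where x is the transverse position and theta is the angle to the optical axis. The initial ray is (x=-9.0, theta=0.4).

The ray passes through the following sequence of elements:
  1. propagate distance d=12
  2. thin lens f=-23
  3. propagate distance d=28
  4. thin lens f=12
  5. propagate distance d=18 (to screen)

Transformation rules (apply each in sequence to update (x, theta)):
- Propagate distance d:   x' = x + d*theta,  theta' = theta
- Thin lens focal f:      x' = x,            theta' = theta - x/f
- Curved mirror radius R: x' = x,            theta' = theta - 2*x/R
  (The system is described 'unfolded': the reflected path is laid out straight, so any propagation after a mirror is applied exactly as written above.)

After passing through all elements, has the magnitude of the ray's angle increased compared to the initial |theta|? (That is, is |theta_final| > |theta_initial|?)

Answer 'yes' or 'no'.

Initial: x=-9.0000 theta=0.4000
After 1 (propagate distance d=12): x=-4.2000 theta=0.4000
After 2 (thin lens f=-23): x=-4.2000 theta=5/23 (≈0.2174)
After 3 (propagate distance d=28): x=217/115 (≈1.8870) theta=5/23 (≈0.2174)
After 4 (thin lens f=12): x=217/115 (≈1.8870) theta=83/1380 (≈0.0601)
After 5 (propagate distance d=18 (to screen)): x=683/230 (≈2.9696) theta=83/1380 (≈0.0601)
|theta_initial|=0.4000 |theta_final|=83/1380 (≈0.0601) -> not increased

Answer: no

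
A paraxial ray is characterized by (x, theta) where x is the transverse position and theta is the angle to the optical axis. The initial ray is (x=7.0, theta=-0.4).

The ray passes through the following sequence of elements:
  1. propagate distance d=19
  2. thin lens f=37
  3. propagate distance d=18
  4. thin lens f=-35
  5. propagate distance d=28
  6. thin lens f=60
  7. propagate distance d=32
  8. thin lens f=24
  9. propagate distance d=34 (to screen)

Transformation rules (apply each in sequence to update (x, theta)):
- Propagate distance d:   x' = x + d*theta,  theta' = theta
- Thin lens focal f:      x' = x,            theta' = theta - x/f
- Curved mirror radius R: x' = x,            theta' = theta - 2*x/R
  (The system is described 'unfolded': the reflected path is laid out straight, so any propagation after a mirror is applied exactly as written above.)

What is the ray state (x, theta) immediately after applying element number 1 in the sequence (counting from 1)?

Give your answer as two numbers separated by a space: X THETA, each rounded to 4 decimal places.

Answer: -0.6000 -0.4000

Derivation:
Initial: x=7.0000 theta=-0.4000
After 1 (propagate distance d=19): x=-0.6000 theta=-0.4000
Rounded to 4 decimal places: x = -0.6000, theta = -0.4000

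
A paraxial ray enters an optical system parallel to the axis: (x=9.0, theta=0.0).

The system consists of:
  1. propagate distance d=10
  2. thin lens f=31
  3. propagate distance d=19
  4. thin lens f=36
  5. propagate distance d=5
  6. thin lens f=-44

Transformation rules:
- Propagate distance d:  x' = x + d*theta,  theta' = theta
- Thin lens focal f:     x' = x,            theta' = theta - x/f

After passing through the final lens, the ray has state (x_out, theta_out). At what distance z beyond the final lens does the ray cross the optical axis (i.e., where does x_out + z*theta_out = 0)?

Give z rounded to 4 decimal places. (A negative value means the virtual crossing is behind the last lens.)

Initial: x=9.0000 theta=0.0000
After 1 (propagate distance d=10): x=9.0000 theta=0.0000
After 2 (thin lens f=31): x=9.0000 theta=-9/31 (≈-0.2903)
After 3 (propagate distance d=19): x=108/31 (≈3.4839) theta=-9/31 (≈-0.2903)
After 4 (thin lens f=36): x=108/31 (≈3.4839) theta=-12/31 (≈-0.3871)
After 5 (propagate distance d=5): x=48/31 (≈1.5484) theta=-12/31 (≈-0.3871)
After 6 (thin lens f=-44): x=48/31 (≈1.5484) theta=-120/341 (≈-0.3519)
z_focus = -x_out/theta_out = -(48/31)/(-120/341) = 4.4000
Rounded to 4 decimal places: z = 4.4000

Answer: 4.4000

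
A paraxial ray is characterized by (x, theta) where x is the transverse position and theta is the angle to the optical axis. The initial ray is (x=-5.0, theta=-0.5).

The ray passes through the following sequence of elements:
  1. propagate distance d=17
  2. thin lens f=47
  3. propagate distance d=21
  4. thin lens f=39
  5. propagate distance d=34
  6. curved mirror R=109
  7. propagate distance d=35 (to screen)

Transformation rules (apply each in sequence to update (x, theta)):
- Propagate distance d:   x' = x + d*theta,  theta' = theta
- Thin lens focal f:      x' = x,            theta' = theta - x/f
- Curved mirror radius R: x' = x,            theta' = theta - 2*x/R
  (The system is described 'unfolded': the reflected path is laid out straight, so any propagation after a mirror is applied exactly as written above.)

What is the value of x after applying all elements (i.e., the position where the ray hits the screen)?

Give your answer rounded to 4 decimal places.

Answer: 5.2658

Derivation:
Initial: x=-5.0000 theta=-0.5000
After 1 (propagate distance d=17): x=-13.5000 theta=-0.5000
After 2 (thin lens f=47): x=-13.5000 theta=-10/47 (≈-0.2128)
After 3 (propagate distance d=21): x=-1689/94 (≈-17.9681) theta=-10/47 (≈-0.2128)
After 4 (thin lens f=39): x=-1689/94 (≈-17.9681) theta=303/1222 (≈0.2480)
After 5 (propagate distance d=34): x=-11655/1222 (≈-9.5376) theta=303/1222 (≈0.2480)
After 6 (curved mirror R=109): x=-11655/1222 (≈-9.5376) theta=56337/133198 (≈0.4230)
After 7 (propagate distance d=35 (to screen)): x=350700/66599 (≈5.2658) theta=56337/133198 (≈0.4230)
Rounded to 4 decimal places: x = 5.2658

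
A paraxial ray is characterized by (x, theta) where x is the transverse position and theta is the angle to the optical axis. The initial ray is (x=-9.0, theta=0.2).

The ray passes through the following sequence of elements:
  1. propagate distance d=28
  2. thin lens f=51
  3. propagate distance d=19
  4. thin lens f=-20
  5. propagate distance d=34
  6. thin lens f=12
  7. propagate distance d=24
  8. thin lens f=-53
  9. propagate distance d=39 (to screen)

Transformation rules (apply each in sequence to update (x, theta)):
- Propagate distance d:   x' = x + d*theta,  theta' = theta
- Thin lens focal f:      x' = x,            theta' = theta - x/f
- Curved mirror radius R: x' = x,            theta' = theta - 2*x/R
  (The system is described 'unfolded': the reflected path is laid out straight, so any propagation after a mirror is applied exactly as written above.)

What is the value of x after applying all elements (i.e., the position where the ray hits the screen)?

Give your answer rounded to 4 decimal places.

Answer: -39.4102

Derivation:
Initial: x=-9.0000 theta=0.2000
After 1 (propagate distance d=28): x=-3.4000 theta=0.2000
After 2 (thin lens f=51): x=-3.4000 theta=4/15 (≈0.2667)
After 3 (propagate distance d=19): x=5/3 (≈1.6667) theta=4/15 (≈0.2667)
After 4 (thin lens f=-20): x=5/3 (≈1.6667) theta=0.3500
After 5 (propagate distance d=34): x=407/30 (≈13.5667) theta=0.3500
After 6 (thin lens f=12): x=407/30 (≈13.5667) theta=-281/360 (≈-0.7806)
After 7 (propagate distance d=24): x=-31/6 (≈-5.1667) theta=-281/360 (≈-0.7806)
After 8 (thin lens f=-53): x=-31/6 (≈-5.1667) theta=-16753/19080 (≈-0.8780)
After 9 (propagate distance d=39 (to screen)): x=-250649/6360 (≈-39.4102) theta=-16753/19080 (≈-0.8780)
Rounded to 4 decimal places: x = -39.4102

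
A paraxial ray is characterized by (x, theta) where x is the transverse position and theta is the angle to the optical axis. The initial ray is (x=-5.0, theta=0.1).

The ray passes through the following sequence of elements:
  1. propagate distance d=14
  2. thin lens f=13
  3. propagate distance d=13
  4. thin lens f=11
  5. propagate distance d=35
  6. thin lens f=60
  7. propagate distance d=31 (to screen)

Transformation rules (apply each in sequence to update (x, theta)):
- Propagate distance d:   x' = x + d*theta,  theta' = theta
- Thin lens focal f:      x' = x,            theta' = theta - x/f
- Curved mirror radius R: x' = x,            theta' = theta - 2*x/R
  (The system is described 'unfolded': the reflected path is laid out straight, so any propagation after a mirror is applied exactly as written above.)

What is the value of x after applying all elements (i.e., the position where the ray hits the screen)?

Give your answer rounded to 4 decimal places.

Answer: 13.0264

Derivation:
Initial: x=-5.0000 theta=0.1000
After 1 (propagate distance d=14): x=-3.6000 theta=0.1000
After 2 (thin lens f=13): x=-3.6000 theta=49/130 (≈0.3769)
After 3 (propagate distance d=13): x=1.3000 theta=49/130 (≈0.3769)
After 4 (thin lens f=11): x=1.3000 theta=37/143 (≈0.2587)
After 5 (propagate distance d=35): x=14809/1430 (≈10.3559) theta=37/143 (≈0.2587)
After 6 (thin lens f=60): x=14809/1430 (≈10.3559) theta=7391/85800 (≈0.0861)
After 7 (propagate distance d=31 (to screen)): x=1117661/85800 (≈13.0264) theta=7391/85800 (≈0.0861)
Rounded to 4 decimal places: x = 13.0264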